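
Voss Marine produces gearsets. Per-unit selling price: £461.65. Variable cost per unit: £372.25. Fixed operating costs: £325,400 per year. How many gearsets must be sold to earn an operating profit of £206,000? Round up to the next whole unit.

5,945 gearsets

Each unit contributes £461.65 − £372.25 = £89.40.
Required volume = (fixed costs + target profit) ÷ CM = (£325,400 + £206,000) ÷ £89.40 = 5,944.07, so 5,945 gearsets.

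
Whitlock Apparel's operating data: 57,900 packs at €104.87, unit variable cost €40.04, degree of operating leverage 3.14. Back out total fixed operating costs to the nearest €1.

€2,558,225

Contribution at this volume is 57,900 × €64.83 = €3,753,657.00.
Since DOL = CM ÷ EBIT, EBIT = €3,753,657.00 ÷ 3.14 = €1,195,432.17.
And FC = contribution − EBIT = €3,753,657.00 − €1,195,432.17 = €2,558,225.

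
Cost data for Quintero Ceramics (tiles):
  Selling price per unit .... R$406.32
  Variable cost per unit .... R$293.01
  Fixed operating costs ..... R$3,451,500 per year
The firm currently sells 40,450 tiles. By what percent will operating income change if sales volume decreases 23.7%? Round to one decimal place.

Total contribution margin = 40,450 × R$113.31 = R$4,583,389.50.
Operating income = contribution − fixed costs = R$4,583,389.50 − R$3,451,500 = R$1,131,889.50.
So DOL = total CM / EBIT = R$4,583,389.50 / R$1,131,889.50 = 4.0493.
Operating income changes by 4.0493 × -23.7% = -96.0%.

-96.0%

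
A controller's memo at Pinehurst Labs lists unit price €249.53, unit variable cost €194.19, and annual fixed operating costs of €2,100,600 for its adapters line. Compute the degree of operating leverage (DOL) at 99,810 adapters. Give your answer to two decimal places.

1.61

Total contribution margin = 99,810 × €55.34 = €5,523,485.40.
EBIT = €5,523,485.40 − €2,100,600 = €3,422,885.40.
Degree of operating leverage = €5,523,485.40 / €3,422,885.40 = 1.6137.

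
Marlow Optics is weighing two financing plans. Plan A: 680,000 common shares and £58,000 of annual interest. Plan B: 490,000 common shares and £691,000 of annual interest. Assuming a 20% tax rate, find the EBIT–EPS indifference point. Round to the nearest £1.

£2,323,474

At indifference, (EBIT − 58,000)(1 − t)/680,000 = (EBIT − 691,000)(1 − t)/490,000.
Cancelling (1 − t) and cross-multiplying: 490,000·(EBIT − 58,000) = 680,000·(EBIT − 691,000).
Solving, EBIT = (691,000·680,000 − 58,000·490,000) / (680,000 − 490,000) = 441,460,000,000 / 190,000 = 2,323,473.68.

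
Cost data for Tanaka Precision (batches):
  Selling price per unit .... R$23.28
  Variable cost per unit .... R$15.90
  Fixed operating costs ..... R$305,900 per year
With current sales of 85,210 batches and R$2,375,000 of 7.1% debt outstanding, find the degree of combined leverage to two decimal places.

Contribution at this volume is 85,210 × R$7.38 = R$628,849.80.
Operating income = contribution − fixed costs = R$628,849.80 − R$305,900 = R$322,949.80. Interest = R$168,625.00, so EBIT − I = R$154,324.80.
Degree of total leverage = total CM / (EBIT − interest) = R$628,849.80 / R$154,324.80 = 4.0748.

4.07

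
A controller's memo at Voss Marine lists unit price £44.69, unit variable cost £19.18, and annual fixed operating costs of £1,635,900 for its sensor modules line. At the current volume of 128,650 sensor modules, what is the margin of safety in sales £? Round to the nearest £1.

£2,883,497

Contribution margin per unit = £44.69 − £19.18 = £25.51. Break-even units = £1,635,900 ÷ £25.51 = 64,127.79; break-even revenue = 64,127.79 × £44.69 = £2,865,871.07.
Current sales = 128,650 × £44.69 = £5,749,368.50.
Margin of safety = £5,749,368.50 − £2,865,871.07 = £2,883,497.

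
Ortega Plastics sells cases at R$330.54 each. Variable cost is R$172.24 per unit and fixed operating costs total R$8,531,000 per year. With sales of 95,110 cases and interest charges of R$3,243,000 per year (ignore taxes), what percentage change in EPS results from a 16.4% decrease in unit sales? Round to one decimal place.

-75.2%

At 95,110 units, contribution = 95,110 × R$158.30 = R$15,055,913.00.
EBIT = R$15,055,913.00 − R$8,531,000 = R$6,524,913.00.
Interest = R$3,243,000.00, so EBIT − I = R$3,281,913.00.
Degree of combined leverage = contribution ÷ (EBIT − I) = R$15,055,913.00 ÷ R$3,281,913.00 = 4.5875.
EPS therefore changes by 4.5875 × (-16.4%) = -75.2%.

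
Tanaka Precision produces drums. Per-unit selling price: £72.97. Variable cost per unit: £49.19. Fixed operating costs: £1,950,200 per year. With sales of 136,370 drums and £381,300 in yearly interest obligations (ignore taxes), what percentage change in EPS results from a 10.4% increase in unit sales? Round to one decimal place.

Contribution at this volume is 136,370 × £23.78 = £3,242,878.60.
Subtracting fixed costs: EBIT = £3,242,878.60 − £1,950,200 = £1,292,678.60.
After interest of £381,300.00, pre-tax earnings = £911,378.60.
DCL = total CM / (EBIT − I) = £3,242,878.60 / £911,378.60 = 3.5582.
%ΔEPS = DCL × %ΔSales = 3.5582 × +10.4% = +37.0%.

+37.0%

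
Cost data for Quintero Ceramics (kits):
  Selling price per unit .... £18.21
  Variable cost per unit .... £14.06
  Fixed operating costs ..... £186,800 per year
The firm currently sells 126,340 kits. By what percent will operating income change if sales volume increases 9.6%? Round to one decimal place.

+14.9%

Contribution at this volume is 126,340 × £4.15 = £524,311.00.
Operating income = contribution − fixed costs = £524,311.00 − £186,800 = £337,511.00.
So DOL = total CM / EBIT = £524,311.00 / £337,511.00 = 1.5535.
So EBIT moves 1.5535 × (+9.6%) = +14.9%.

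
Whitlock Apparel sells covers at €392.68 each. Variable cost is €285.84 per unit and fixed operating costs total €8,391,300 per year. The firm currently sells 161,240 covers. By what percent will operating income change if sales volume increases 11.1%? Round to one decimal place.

Contribution at this volume is 161,240 × €106.84 = €17,226,881.60.
Operating income = contribution − fixed costs = €17,226,881.60 − €8,391,300 = €8,835,581.60.
So DOL = total CM / EBIT = €17,226,881.60 / €8,835,581.60 = 1.9497.
Operating income changes by 1.9497 × +11.1% = +21.6%.

+21.6%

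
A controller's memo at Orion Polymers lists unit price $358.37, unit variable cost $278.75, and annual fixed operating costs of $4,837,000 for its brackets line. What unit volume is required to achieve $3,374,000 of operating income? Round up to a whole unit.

Contribution margin per unit = $358.37 − $278.75 = $79.62.
Need Q such that Q × $79.62 − $4,837,000 = $3,374,000, i.e. Q = $8,211,000 / $79.62 = 103,127.35 → 103,128.

103,128 brackets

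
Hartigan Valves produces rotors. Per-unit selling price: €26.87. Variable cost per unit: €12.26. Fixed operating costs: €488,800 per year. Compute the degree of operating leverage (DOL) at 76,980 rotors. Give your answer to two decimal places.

Contribution at this volume is 76,980 × €14.61 = €1,124,677.80.
Subtracting fixed costs: EBIT = €1,124,677.80 − €488,800 = €635,877.80.
So DOL = total CM / EBIT = €1,124,677.80 / €635,877.80 = 1.7687.

1.77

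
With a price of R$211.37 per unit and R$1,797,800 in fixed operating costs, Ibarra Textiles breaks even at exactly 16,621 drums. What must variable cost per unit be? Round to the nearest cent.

At break-even, FC = Q × (P − VC), so P − VC = R$1,797,800 ÷ 16,621 = R$108.1644.
Variable cost per unit = R$211.37 − R$108.1644 = R$103.21.

R$103.21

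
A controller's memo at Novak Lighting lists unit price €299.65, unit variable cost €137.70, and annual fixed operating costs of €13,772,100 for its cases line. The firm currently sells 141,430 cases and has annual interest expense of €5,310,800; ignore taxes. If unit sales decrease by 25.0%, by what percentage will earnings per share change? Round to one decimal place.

-149.8%

Total contribution margin = 141,430 × €161.95 = €22,904,588.50.
Subtracting fixed costs: EBIT = €22,904,588.50 − €13,772,100 = €9,132,488.50.
After interest of €5,310,800.00, pre-tax earnings = €3,821,688.50.
DCL = total CM / (EBIT − I) = €22,904,588.50 / €3,821,688.50 = 5.9933.
EPS therefore changes by 5.9933 × (-25.0%) = -149.8%.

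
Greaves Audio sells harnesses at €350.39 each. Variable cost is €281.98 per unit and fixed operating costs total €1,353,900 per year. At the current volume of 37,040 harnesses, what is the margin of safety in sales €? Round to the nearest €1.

Contribution margin per unit = €350.39 − €281.98 = €68.41. Break-even units = €1,353,900 ÷ €68.41 = 19,790.97; break-even revenue = 19,790.97 × €350.39 = €6,934,556.66.
Actual sales revenue = 37,040 × €350.39 = €12,978,445.60.
Margin of safety = €12,978,445.60 − €6,934,556.66 = €6,043,889.

€6,043,889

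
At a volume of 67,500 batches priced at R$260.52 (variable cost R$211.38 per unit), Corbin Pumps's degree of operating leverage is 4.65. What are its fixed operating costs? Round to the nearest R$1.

R$2,603,627

Contribution at this volume is 67,500 × R$49.14 = R$3,316,950.00.
Since DOL = CM ÷ EBIT, EBIT = R$3,316,950.00 ÷ 4.65 = R$713,322.58.
And FC = contribution − EBIT = R$3,316,950.00 − R$713,322.58 = R$2,603,627.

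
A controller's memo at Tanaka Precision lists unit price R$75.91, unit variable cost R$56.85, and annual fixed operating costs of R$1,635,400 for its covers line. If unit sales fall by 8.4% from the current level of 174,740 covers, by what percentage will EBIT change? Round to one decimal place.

-16.5%

At 174,740 units, contribution = 174,740 × R$19.06 = R$3,330,544.40.
Operating income = contribution − fixed costs = R$3,330,544.40 − R$1,635,400 = R$1,695,144.40.
Degree of operating leverage = R$3,330,544.40 / R$1,695,144.40 = 1.9648.
Operating income changes by 1.9648 × -8.4% = -16.5%.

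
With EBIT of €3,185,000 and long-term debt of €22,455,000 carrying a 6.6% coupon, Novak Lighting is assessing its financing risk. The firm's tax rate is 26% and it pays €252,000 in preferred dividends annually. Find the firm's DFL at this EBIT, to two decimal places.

Interest = €1,482,030.00.
Preferred dividends grossed up pre-tax: €252,000 / (1 − 0.26) = €340,540.54.
DFL = EBIT ÷ [EBIT − I − D_p/(1−t)] = €3,185,000 ÷ [€3,185,000 − €1,482,030.00 − €340,540.54] = €3,185,000 ÷ €1,362,429.46 = 2.3377.

2.34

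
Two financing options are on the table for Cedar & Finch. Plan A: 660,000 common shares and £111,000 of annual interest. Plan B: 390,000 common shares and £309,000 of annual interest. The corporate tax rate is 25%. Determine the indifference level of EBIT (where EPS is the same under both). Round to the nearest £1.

£595,000

At indifference, (EBIT − 111,000)(1 − t)/660,000 = (EBIT − 309,000)(1 − t)/390,000.
The (1 − t) factor cancels: (EBIT − 111,000) × 390,000 = (EBIT − 309,000) × 660,000.
Solving, EBIT = (309,000·660,000 − 111,000·390,000) / (660,000 − 390,000) = 160,650,000,000 / 270,000 = 595,000.00.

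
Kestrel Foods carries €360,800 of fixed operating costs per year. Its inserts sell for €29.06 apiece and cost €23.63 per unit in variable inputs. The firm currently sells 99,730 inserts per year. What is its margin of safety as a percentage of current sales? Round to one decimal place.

Unit CM = price − variable cost = €29.06 − €23.63 = €5.43. Break-even units = €360,800 ÷ €5.43 = 66,445.67; break-even revenue = 66,445.67 × €29.06 = €1,930,911.23.
Actual sales revenue = 99,730 × €29.06 = €2,898,153.80.
Margin of safety = (€2,898,153.80 − €1,930,911.23) ÷ €2,898,153.80 = 33.4%.

33.4%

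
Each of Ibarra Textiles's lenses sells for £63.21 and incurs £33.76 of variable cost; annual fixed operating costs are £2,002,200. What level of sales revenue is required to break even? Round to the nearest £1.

Contribution margin per unit = £63.21 − £33.76 = £29.45, a CM ratio of £29.45 ÷ £63.21 = 0.4659.
Break-even sales = FC ÷ CM ratio = £2,002,200 × £63.21 / £29.45 = £4,297,421.

£4,297,421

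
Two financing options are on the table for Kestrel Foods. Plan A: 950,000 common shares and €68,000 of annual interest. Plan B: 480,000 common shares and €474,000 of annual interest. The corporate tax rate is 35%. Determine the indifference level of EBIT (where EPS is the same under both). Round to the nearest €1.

At indifference, (EBIT − 68,000)(1 − t)/950,000 = (EBIT − 474,000)(1 − t)/480,000.
Cancelling (1 − t) and cross-multiplying: 480,000·(EBIT − 68,000) = 950,000·(EBIT − 474,000).
Solving, EBIT = (474,000·950,000 − 68,000·480,000) / (950,000 − 480,000) = 417,660,000,000 / 470,000 = 888,638.30.

€888,638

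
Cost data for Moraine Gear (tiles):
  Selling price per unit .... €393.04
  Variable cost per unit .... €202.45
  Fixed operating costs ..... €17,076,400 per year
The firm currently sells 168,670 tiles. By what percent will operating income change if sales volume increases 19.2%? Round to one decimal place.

Total contribution margin = 168,670 × €190.59 = €32,146,815.30.
Operating income = contribution − fixed costs = €32,146,815.30 − €17,076,400 = €15,070,415.30.
DOL = contribution ÷ EBIT = €32,146,815.30 ÷ €15,070,415.30 = 2.1331.
So EBIT moves 2.1331 × (+19.2%) = +41.0%.

+41.0%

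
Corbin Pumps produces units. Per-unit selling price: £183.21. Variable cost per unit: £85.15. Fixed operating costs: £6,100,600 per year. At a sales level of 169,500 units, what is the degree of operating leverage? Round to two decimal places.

1.58

Total contribution margin = 169,500 × £98.06 = £16,621,170.00.
Subtracting fixed costs: EBIT = £16,621,170.00 − £6,100,600 = £10,520,570.00.
DOL = contribution ÷ EBIT = £16,621,170.00 ÷ £10,520,570.00 = 1.5799.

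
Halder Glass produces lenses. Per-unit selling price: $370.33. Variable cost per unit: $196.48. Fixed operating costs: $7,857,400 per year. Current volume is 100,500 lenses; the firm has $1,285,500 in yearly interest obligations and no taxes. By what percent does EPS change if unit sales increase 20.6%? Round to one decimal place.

Total contribution margin = 100,500 × $173.85 = $17,471,925.00.
Operating income = contribution − fixed costs = $17,471,925.00 − $7,857,400 = $9,614,525.00.
After interest of $1,285,500.00, pre-tax earnings = $8,329,025.00.
DCL = total CM / (EBIT − I) = $17,471,925.00 / $8,329,025.00 = 2.0977.
%ΔEPS = DCL × %ΔSales = 2.0977 × +20.6% = +43.2%.

+43.2%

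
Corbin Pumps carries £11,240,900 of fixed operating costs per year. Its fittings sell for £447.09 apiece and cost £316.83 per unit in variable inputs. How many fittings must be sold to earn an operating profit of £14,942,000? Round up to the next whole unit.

Unit CM = price − variable cost = £447.09 − £316.83 = £130.26.
Units = (FC + target) / CM = (£11,240,900 + £14,942,000) / £130.26 = 201,004.91, so 201,005 fittings.

201,005 fittings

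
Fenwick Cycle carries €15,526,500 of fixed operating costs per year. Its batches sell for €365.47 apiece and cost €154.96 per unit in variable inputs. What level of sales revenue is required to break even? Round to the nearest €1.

CM per unit = €365.47 − €154.96 = €210.51; CM ratio = €210.51 / €365.47 = 0.5760.
Break-even sales = FC ÷ CM ratio = €15,526,500 × €365.47 / €210.51 = €26,955,821.

€26,955,821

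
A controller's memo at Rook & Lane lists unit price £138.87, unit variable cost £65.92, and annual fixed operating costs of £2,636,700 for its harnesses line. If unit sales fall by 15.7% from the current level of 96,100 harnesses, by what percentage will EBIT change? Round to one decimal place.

Contribution at this volume is 96,100 × £72.95 = £7,010,495.00.
EBIT = £7,010,495.00 − £2,636,700 = £4,373,795.00.
So DOL = total CM / EBIT = £7,010,495.00 / £4,373,795.00 = 1.6028.
So EBIT moves 1.6028 × (-15.7%) = -25.2%.

-25.2%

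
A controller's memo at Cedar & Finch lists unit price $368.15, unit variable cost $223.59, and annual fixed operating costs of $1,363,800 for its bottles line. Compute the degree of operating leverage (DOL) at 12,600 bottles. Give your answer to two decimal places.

Total contribution margin = 12,600 × $144.56 = $1,821,456.00.
Operating income = contribution − fixed costs = $1,821,456.00 − $1,363,800 = $457,656.00.
Degree of operating leverage = $1,821,456.00 / $457,656.00 = 3.9800.

3.98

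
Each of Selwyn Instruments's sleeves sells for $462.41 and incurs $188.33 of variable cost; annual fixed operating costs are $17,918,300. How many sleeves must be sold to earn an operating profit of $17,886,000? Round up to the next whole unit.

Contribution margin per unit = $462.41 − $188.33 = $274.08.
Required volume = (fixed costs + target profit) ÷ CM = ($17,918,300 + $17,886,000) ÷ $274.08 = 130,634.49, so 130,635 sleeves.

130,635 sleeves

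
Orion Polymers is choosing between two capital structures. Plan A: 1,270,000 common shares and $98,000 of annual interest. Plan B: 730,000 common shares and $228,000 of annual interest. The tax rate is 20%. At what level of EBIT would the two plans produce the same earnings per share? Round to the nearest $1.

$403,741

At indifference, (EBIT − 98,000)(1 − t)/1,270,000 = (EBIT − 228,000)(1 − t)/730,000.
The (1 − t) factor cancels: (EBIT − 98,000) × 730,000 = (EBIT − 228,000) × 1,270,000.
EBIT × (1,270,000 − 730,000) = 228,000 × 1,270,000 − 98,000 × 730,000 = 218,020,000,000, so EBIT = 218,020,000,000 ÷ 540,000 = 403,740.74.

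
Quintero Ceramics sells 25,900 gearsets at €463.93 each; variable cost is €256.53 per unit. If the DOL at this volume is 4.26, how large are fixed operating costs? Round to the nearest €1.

€4,110,707

At 25,900 units, contribution = 25,900 × €207.40 = €5,371,660.00.
DOL = contribution / EBIT, so EBIT = €5,371,660.00 / 4.26 = €1,260,953.05.
And FC = contribution − EBIT = €5,371,660.00 − €1,260,953.05 = €4,110,707.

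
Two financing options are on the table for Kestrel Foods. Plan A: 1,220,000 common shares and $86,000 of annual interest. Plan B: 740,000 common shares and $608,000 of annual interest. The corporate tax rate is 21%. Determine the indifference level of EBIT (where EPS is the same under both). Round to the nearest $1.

At indifference, (EBIT − 86,000)(1 − t)/1,220,000 = (EBIT − 608,000)(1 − t)/740,000.
The (1 − t) factor cancels: (EBIT − 86,000) × 740,000 = (EBIT − 608,000) × 1,220,000.
Solving, EBIT = (608,000·1,220,000 − 86,000·740,000) / (1,220,000 − 740,000) = 678,120,000,000 / 480,000 = 1,412,750.00.

$1,412,750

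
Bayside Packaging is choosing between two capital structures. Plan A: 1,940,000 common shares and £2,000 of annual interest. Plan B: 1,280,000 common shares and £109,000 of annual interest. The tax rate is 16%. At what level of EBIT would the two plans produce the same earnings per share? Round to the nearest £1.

£316,515

At indifference, (EBIT − 2,000)(1 − t)/1,940,000 = (EBIT − 109,000)(1 − t)/1,280,000.
Cancelling (1 − t) and cross-multiplying: 1,280,000·(EBIT − 2,000) = 1,940,000·(EBIT − 109,000).
Solving, EBIT = (109,000·1,940,000 − 2,000·1,280,000) / (1,940,000 − 1,280,000) = 208,900,000,000 / 660,000 = 316,515.15.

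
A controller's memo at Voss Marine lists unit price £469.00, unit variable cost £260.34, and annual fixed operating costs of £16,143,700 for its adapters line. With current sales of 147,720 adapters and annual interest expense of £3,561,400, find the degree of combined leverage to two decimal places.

2.77

Contribution at this volume is 147,720 × £208.66 = £30,823,255.20.
EBIT = £30,823,255.20 − £16,143,700 = £14,679,555.20. Interest = £3,561,400.00.
DOL = £30,823,255.20 ÷ £14,679,555.20 = 2.0997; DFL = £14,679,555.20 ÷ £11,118,155.20 = 1.3203.
DCL = DOL × DFL = 2.0997 × 1.3203 = 2.7722.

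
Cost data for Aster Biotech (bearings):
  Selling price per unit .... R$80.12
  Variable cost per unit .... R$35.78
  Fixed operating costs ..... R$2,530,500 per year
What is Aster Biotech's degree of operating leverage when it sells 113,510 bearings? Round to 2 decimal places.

Contribution at this volume is 113,510 × R$44.34 = R$5,033,033.40.
Subtracting fixed costs: EBIT = R$5,033,033.40 − R$2,530,500 = R$2,502,533.40.
Degree of operating leverage = R$5,033,033.40 / R$2,502,533.40 = 2.0112.

2.01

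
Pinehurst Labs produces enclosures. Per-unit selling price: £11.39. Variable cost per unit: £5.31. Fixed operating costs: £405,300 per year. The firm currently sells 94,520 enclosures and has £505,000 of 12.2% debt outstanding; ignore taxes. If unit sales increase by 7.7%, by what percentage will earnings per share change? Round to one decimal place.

Total contribution margin = 94,520 × £6.08 = £574,681.60.
Operating income = contribution − fixed costs = £574,681.60 − £405,300 = £169,381.60.
Interest = £61,610.00, so EBIT − I = £107,771.60.
DCL = total CM / (EBIT − I) = £574,681.60 / £107,771.60 = 5.3324.
%ΔEPS = DCL × %ΔSales = 5.3324 × +7.7% = +41.1%.

+41.1%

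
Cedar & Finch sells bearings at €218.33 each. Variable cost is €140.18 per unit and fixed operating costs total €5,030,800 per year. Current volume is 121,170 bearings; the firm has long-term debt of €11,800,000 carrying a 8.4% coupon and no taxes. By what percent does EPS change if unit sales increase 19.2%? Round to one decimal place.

Contribution at this volume is 121,170 × €78.15 = €9,469,435.50.
Subtracting fixed costs: EBIT = €9,469,435.50 − €5,030,800 = €4,438,635.50.
Interest = €991,200.00, so EBIT − I = €3,447,435.50.
Degree of combined leverage = contribution ÷ (EBIT − I) = €9,469,435.50 ÷ €3,447,435.50 = 2.7468.
EPS therefore changes by 2.7468 × (+19.2%) = +52.7%.

+52.7%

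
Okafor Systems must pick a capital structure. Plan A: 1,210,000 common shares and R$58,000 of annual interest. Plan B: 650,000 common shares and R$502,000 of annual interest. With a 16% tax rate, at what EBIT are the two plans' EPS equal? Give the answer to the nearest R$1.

R$1,017,357

At indifference, (EBIT − 58,000)(1 − t)/1,210,000 = (EBIT − 502,000)(1 − t)/650,000.
The (1 − t) factor cancels: (EBIT − 58,000) × 650,000 = (EBIT − 502,000) × 1,210,000.
Solving, EBIT = (502,000·1,210,000 − 58,000·650,000) / (1,210,000 − 650,000) = 569,720,000,000 / 560,000 = 1,017,357.14.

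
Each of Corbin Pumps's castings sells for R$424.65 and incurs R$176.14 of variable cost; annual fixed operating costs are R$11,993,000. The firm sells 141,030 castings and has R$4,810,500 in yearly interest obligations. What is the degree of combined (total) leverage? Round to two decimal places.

1.92

Contribution at this volume is 141,030 × R$248.51 = R$35,047,365.30.
EBIT = R$35,047,365.30 − R$11,993,000 = R$23,054,365.30. Interest = R$4,810,500.00, so EBIT − I = R$18,243,865.30.
DCL = contribution ÷ (EBIT − I) = R$35,047,365.30 ÷ R$18,243,865.30 = 1.9210.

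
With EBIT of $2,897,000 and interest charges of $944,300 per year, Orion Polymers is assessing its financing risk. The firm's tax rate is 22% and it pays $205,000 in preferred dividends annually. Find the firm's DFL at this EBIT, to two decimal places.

Annual interest charges come to $944,300.00.
Pre-tax preferred-dividend burden = $205,000 ÷ (1 − 0.22) = $262,820.51.
DFL = EBIT ÷ [EBIT − I − D_p/(1−t)] = $2,897,000 ÷ [$2,897,000 − $944,300.00 − $262,820.51] = $2,897,000 ÷ $1,689,879.49 = 1.7143.

1.71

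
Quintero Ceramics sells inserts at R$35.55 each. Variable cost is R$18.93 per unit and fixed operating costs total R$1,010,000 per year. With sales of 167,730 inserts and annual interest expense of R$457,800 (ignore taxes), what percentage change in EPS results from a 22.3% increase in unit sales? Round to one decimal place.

At 167,730 units, contribution = 167,730 × R$16.62 = R$2,787,672.60.
EBIT = R$2,787,672.60 − R$1,010,000 = R$1,777,672.60.
Interest = R$457,800.00, so EBIT − I = R$1,319,872.60.
Degree of combined leverage = contribution ÷ (EBIT − I) = R$2,787,672.60 ÷ R$1,319,872.60 = 2.1121.
EPS therefore changes by 2.1121 × (+22.3%) = +47.1%.

+47.1%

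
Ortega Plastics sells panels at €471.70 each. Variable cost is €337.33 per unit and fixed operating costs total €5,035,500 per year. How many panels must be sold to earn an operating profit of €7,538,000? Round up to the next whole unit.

Each unit contributes €471.70 − €337.33 = €134.37.
Units = (FC + target) / CM = (€5,035,500 + €7,538,000) / €134.37 = 93,573.71, so 93,574 panels.

93,574 panels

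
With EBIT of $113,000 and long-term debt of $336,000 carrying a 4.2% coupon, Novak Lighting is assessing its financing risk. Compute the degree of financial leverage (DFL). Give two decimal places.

Annual interest charges come to $14,112.00.
DFL = EBIT ÷ (EBIT − I) = $113,000 ÷ ($113,000 − $14,112.00) = $113,000 ÷ $98,888.00 = 1.1427.

1.14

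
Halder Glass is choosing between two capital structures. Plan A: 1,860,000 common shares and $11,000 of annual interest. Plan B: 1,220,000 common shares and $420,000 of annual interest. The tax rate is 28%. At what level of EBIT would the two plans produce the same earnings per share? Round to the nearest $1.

At indifference, (EBIT − 11,000)(1 − t)/1,860,000 = (EBIT − 420,000)(1 − t)/1,220,000.
Cancelling (1 − t) and cross-multiplying: 1,220,000·(EBIT − 11,000) = 1,860,000·(EBIT − 420,000).
Solving, EBIT = (420,000·1,860,000 − 11,000·1,220,000) / (1,860,000 − 1,220,000) = 767,780,000,000 / 640,000 = 1,199,656.25.

$1,199,656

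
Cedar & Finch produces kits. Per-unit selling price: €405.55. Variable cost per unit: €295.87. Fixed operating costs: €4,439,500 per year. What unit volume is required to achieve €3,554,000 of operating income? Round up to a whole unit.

72,881 kits

Contribution margin per unit = €405.55 − €295.87 = €109.68.
Units = (FC + target) / CM = (€4,439,500 + €3,554,000) / €109.68 = 72,880.20, so 72,881 kits.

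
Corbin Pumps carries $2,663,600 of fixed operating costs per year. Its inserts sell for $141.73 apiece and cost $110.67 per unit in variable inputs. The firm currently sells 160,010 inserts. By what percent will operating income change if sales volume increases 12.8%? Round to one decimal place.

+27.6%

Total contribution margin = 160,010 × $31.06 = $4,969,910.60.
EBIT = $4,969,910.60 − $2,663,600 = $2,306,310.60.
Degree of operating leverage = $4,969,910.60 / $2,306,310.60 = 2.1549.
%ΔEBIT = DOL × %ΔSales = 2.1549 × +12.8% = +27.6%.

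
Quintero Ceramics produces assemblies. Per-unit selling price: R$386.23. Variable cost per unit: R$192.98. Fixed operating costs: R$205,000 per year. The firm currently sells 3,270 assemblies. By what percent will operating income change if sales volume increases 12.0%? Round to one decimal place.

Contribution at this volume is 3,270 × R$193.25 = R$631,927.50.
Subtracting fixed costs: EBIT = R$631,927.50 − R$205,000 = R$426,927.50.
Degree of operating leverage = R$631,927.50 / R$426,927.50 = 1.4802.
%ΔEBIT = DOL × %ΔSales = 1.4802 × +12.0% = +17.8%.

+17.8%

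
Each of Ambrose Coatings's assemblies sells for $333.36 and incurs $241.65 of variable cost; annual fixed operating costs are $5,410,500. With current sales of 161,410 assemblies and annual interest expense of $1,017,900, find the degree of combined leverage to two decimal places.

1.77

Contribution at this volume is 161,410 × $91.71 = $14,802,911.10.
Operating income = contribution − fixed costs = $14,802,911.10 − $5,410,500 = $9,392,411.10. Interest = $1,017,900.00.
DOL = $14,802,911.10 ÷ $9,392,411.10 = 1.5761; DFL = $9,392,411.10 ÷ $8,374,511.10 = 1.1215.
Combined leverage = 1.5761 × 1.1215 = 1.7676.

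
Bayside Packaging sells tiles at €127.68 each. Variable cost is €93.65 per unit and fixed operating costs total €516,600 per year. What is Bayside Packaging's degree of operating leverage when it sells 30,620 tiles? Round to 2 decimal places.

1.98

Contribution at this volume is 30,620 × €34.03 = €1,041,998.60.
Subtracting fixed costs: EBIT = €1,041,998.60 − €516,600 = €525,398.60.
Degree of operating leverage = €1,041,998.60 / €525,398.60 = 1.9833.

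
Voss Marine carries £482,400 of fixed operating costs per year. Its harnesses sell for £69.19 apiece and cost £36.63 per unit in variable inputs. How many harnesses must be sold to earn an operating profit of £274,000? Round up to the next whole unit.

23,231 harnesses

Unit CM = price − variable cost = £69.19 − £36.63 = £32.56.
Required volume = (fixed costs + target profit) ÷ CM = (£482,400 + £274,000) ÷ £32.56 = 23,230.96, so 23,231 harnesses.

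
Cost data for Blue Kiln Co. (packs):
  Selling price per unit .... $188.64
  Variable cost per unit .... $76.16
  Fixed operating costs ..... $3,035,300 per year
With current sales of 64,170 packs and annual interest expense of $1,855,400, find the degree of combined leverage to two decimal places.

At 64,170 units, contribution = 64,170 × $112.48 = $7,217,841.60.
EBIT = $7,217,841.60 − $3,035,300 = $4,182,541.60. Interest = $1,855,400.00.
DOL = $7,217,841.60 ÷ $4,182,541.60 = 1.7257; DFL = $4,182,541.60 ÷ $2,327,141.60 = 1.7973.
Combined leverage = 1.7257 × 1.7973 = 3.1016.

3.10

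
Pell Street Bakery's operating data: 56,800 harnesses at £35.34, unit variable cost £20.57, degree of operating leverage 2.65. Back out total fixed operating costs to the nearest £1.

£522,356

Total contribution margin = 56,800 × £14.77 = £838,936.00.
DOL = contribution / EBIT, so EBIT = £838,936.00 / 2.65 = £316,579.62.
And FC = contribution − EBIT = £838,936.00 − £316,579.62 = £522,356.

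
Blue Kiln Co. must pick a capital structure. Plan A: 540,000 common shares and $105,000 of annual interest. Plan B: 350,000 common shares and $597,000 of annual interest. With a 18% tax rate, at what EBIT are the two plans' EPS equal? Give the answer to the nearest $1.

$1,503,316

At indifference, (EBIT − 105,000)(1 − t)/540,000 = (EBIT − 597,000)(1 − t)/350,000.
The (1 − t) factor cancels: (EBIT − 105,000) × 350,000 = (EBIT − 597,000) × 540,000.
Solving, EBIT = (597,000·540,000 − 105,000·350,000) / (540,000 − 350,000) = 285,630,000,000 / 190,000 = 1,503,315.79.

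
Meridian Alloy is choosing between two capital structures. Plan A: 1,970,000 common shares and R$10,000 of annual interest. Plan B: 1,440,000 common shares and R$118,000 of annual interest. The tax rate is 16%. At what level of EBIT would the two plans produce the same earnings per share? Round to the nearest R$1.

Set EPS_A = EPS_B: (EBIT − R$10,000)(1 − 0.16) ÷ 1,970,000 = (EBIT − R$118,000)(1 − 0.16) ÷ 1,440,000.
Cancelling (1 − t) and cross-multiplying: 1,440,000·(EBIT − 10,000) = 1,970,000·(EBIT − 118,000).
Solving, EBIT = (118,000·1,970,000 − 10,000·1,440,000) / (1,970,000 − 1,440,000) = 218,060,000,000 / 530,000 = 411,433.96.

R$411,434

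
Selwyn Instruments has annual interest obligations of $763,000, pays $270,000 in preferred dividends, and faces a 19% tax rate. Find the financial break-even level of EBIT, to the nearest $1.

Preferred dividends are paid after tax, so their pre-tax equivalent is $270,000 ÷ (1 − 0.19) = $333,333.33.
EPS = 0 when EBIT covers interest plus the pre-tax preferred burden: $763,000 + $333,333.33 = $1,096,333.33.

$1,096,333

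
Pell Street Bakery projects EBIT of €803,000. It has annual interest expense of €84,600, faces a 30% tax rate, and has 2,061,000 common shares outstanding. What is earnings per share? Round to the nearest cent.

Pre-tax income = €803,000 − €84,600.00 = €718,400.00.
Net income = €718,400.00 × (1 − 0.30) = €502,880.00.
Per share: €502,880.00 / 2,061,000 shares = €0.24.

€0.24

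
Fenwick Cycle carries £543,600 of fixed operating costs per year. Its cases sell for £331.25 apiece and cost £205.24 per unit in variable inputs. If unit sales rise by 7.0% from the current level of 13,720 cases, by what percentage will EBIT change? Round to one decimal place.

+10.2%

Contribution at this volume is 13,720 × £126.01 = £1,728,857.20.
EBIT = £1,728,857.20 − £543,600 = £1,185,257.20.
Degree of operating leverage = £1,728,857.20 / £1,185,257.20 = 1.4586.
Operating income changes by 1.4586 × +7.0% = +10.2%.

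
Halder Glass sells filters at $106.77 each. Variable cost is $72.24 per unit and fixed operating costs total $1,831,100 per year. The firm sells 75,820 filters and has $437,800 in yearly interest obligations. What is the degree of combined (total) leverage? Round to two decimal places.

Contribution at this volume is 75,820 × $34.53 = $2,618,064.60.
Subtracting fixed costs: EBIT = $2,618,064.60 − $1,831,100 = $786,964.60. Interest = $437,800.00, so EBIT − I = $349,164.60.
Degree of total leverage = total CM / (EBIT − interest) = $2,618,064.60 / $349,164.60 = 7.4981.

7.50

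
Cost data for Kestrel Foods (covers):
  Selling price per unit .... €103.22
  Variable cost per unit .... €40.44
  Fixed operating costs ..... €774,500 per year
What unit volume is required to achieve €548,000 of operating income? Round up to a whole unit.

21,066 covers

Each unit contributes €103.22 − €40.44 = €62.78.
Need Q such that Q × €62.78 − €774,500 = €548,000, i.e. Q = €1,322,500 / €62.78 = 21,065.63 → 21,066.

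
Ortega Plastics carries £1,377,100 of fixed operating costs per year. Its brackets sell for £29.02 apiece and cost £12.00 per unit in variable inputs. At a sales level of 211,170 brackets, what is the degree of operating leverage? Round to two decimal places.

1.62

Contribution at this volume is 211,170 × £17.02 = £3,594,113.40.
Subtracting fixed costs: EBIT = £3,594,113.40 − £1,377,100 = £2,217,013.40.
Degree of operating leverage = £3,594,113.40 / £2,217,013.40 = 1.6212.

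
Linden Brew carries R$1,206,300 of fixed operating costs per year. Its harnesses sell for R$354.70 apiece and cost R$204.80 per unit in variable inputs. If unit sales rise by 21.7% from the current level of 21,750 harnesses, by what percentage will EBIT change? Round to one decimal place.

+34.4%

At 21,750 units, contribution = 21,750 × R$149.90 = R$3,260,325.00.
EBIT = R$3,260,325.00 − R$1,206,300 = R$2,054,025.00.
Degree of operating leverage = R$3,260,325.00 / R$2,054,025.00 = 1.5873.
%ΔEBIT = DOL × %ΔSales = 1.5873 × +21.7% = +34.4%.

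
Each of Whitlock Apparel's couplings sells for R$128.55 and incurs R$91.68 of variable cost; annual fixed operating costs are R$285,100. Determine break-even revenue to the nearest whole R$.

Contribution margin per unit = R$128.55 − R$91.68 = R$36.87, a CM ratio of R$36.87 ÷ R$128.55 = 0.2868.
Break-even sales = FC ÷ CM ratio = R$285,100 × R$128.55 / R$36.87 = R$994,022.

R$994,022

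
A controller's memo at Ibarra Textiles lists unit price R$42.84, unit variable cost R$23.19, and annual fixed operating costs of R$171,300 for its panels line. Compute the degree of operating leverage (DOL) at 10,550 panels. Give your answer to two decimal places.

Contribution at this volume is 10,550 × R$19.65 = R$207,307.50.
Operating income = contribution − fixed costs = R$207,307.50 − R$171,300 = R$36,007.50.
DOL = contribution ÷ EBIT = R$207,307.50 ÷ R$36,007.50 = 5.7573.

5.76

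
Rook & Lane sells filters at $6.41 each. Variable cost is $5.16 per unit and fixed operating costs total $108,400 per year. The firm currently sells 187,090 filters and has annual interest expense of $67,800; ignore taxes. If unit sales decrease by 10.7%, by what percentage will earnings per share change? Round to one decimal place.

Total contribution margin = 187,090 × $1.25 = $233,862.50.
EBIT = $233,862.50 − $108,400 = $125,462.50.
Interest = $67,800.00, so EBIT − I = $57,662.50.
Degree of combined leverage = contribution ÷ (EBIT − I) = $233,862.50 ÷ $57,662.50 = 4.0557.
EPS therefore changes by 4.0557 × (-10.7%) = -43.4%.

-43.4%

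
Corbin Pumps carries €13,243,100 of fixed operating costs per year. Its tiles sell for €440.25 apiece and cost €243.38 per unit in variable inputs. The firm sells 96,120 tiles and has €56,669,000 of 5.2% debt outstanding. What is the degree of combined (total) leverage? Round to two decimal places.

6.92

Total contribution margin = 96,120 × €196.87 = €18,923,144.40.
EBIT = €18,923,144.40 − €13,243,100 = €5,680,044.40. Interest = €2,946,788.00, so EBIT − I = €2,733,256.40.
Degree of total leverage = total CM / (EBIT − interest) = €18,923,144.40 / €2,733,256.40 = 6.9233.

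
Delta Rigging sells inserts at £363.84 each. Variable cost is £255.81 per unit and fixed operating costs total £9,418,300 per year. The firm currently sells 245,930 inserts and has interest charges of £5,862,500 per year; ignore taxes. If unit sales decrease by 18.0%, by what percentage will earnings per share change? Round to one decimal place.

Contribution at this volume is 245,930 × £108.03 = £26,567,817.90.
Subtracting fixed costs: EBIT = £26,567,817.90 − £9,418,300 = £17,149,517.90.
Interest = £5,862,500.00, so EBIT − I = £11,287,017.90.
DCL = total CM / (EBIT − I) = £26,567,817.90 / £11,287,017.90 = 2.3538.
%ΔEPS = DCL × %ΔSales = 2.3538 × -18.0% = -42.4%.

-42.4%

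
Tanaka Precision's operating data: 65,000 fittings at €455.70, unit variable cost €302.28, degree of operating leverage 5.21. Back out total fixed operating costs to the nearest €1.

€8,058,231

At 65,000 units, contribution = 65,000 × €153.42 = €9,972,300.00.
DOL = contribution / EBIT, so EBIT = €9,972,300.00 / 5.21 = €1,914,069.10.
And FC = contribution − EBIT = €9,972,300.00 − €1,914,069.10 = €8,058,231.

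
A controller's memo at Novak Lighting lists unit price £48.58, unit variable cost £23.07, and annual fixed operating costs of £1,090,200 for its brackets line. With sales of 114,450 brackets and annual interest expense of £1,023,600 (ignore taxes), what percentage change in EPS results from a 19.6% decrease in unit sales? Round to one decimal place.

Total contribution margin = 114,450 × £25.51 = £2,919,619.50.
Operating income = contribution − fixed costs = £2,919,619.50 − £1,090,200 = £1,829,419.50.
Interest = £1,023,600.00, so EBIT − I = £805,819.50.
DCL = total CM / (EBIT − I) = £2,919,619.50 / £805,819.50 = 3.6232.
EPS therefore changes by 3.6232 × (-19.6%) = -71.0%.

-71.0%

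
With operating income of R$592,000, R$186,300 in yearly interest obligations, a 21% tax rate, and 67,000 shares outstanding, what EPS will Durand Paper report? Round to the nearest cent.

R$4.78

Interest = R$186,300.00, so EBT = R$592,000 − R$186,300.00 = R$405,700.00.
After tax at 21%: net income = R$405,700.00 × 0.79 = R$320,503.00.
EPS = R$320,503.00 ÷ 67,000 = R$4.78.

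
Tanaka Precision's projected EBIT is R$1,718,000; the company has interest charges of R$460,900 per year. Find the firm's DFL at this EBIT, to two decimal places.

Interest = R$460,900.00.
DFL = EBIT ÷ (EBIT − I) = R$1,718,000 ÷ (R$1,718,000 − R$460,900.00) = R$1,718,000 ÷ R$1,257,100.00 = 1.3666.

1.37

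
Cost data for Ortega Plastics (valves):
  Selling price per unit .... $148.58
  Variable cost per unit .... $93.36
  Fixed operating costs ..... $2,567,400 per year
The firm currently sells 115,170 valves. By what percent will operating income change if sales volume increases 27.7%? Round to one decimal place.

At 115,170 units, contribution = 115,170 × $55.22 = $6,359,687.40.
Subtracting fixed costs: EBIT = $6,359,687.40 − $2,567,400 = $3,792,287.40.
Degree of operating leverage = $6,359,687.40 / $3,792,287.40 = 1.6770.
%ΔEBIT = DOL × %ΔSales = 1.6770 × +27.7% = +46.5%.

+46.5%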